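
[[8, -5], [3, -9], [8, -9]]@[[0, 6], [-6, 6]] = [[30, 18], [54, -36], [54, -6]]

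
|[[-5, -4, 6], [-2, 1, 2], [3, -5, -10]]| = 98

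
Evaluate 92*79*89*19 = 12290188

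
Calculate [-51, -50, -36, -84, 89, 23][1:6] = [-50, -36, -84, 89, 23]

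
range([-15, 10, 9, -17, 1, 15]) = 32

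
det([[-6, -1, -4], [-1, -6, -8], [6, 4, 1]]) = -237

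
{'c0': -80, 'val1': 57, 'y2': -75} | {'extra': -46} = {'c0': -80, 'val1': 57, 'y2': -75, 'extra': -46}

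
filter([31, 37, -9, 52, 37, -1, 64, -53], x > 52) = [64]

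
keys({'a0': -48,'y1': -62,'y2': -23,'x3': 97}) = ['a0', 'y1', 'y2', 'x3']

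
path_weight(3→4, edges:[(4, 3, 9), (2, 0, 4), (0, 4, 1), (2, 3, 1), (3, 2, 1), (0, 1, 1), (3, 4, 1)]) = 1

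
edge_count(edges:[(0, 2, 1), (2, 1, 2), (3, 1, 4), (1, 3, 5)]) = 4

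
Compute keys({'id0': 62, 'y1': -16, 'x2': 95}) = ['id0', 'y1', 'x2']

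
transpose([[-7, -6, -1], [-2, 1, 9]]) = [[-7, -2], [-6, 1], [-1, 9]]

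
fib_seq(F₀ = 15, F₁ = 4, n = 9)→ [15, 4, 19, 23, 42, 65, 107, 172, 279]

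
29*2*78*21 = 95004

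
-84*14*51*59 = -3538584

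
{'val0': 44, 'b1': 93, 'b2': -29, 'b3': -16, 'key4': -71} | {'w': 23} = {'val0': 44, 'b1': 93, 'b2': -29, 'b3': -16, 'key4': -71, 'w': 23}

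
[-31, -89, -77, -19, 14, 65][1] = -89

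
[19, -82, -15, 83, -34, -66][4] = -34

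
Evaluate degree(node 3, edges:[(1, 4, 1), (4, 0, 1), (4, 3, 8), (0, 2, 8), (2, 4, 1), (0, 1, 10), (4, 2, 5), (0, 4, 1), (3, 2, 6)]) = 2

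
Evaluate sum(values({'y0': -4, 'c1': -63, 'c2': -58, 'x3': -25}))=-150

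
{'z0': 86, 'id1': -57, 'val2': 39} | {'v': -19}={'z0': 86, 'id1': -57, 'val2': 39, 'v': -19}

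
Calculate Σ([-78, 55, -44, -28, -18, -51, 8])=-156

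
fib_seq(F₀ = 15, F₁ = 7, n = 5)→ [15, 7, 22, 29, 51]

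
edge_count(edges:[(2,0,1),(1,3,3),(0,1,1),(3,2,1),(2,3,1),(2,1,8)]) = 6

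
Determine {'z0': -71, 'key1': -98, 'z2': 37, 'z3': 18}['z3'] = 18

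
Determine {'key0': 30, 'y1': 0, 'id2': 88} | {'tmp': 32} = {'key0': 30, 'y1': 0, 'id2': 88, 'tmp': 32}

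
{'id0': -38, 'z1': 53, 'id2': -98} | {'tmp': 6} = {'id0': -38, 'z1': 53, 'id2': -98, 'tmp': 6}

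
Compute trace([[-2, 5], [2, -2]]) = -4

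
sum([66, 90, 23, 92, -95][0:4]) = 271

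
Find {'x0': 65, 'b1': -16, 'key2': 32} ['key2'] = 32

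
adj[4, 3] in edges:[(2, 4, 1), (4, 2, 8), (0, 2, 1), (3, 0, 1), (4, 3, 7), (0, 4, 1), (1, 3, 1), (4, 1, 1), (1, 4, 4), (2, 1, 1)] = 7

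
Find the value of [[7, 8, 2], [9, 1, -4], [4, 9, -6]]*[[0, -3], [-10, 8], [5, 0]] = C[0][0] = (7)*(0) + (8)*(-10) + (2)*(5) = -70
C[0][1] = (7)*(-3) + (8)*(8) + (2)*(0) = 43
C[1][0] = (9)*(0) + (1)*(-10) + (-4)*(5) = -30
C[1][1] = (9)*(-3) + (1)*(8) + (-4)*(0) = -19
C[2][0] = (4)*(0) + (9)*(-10) + (-6)*(5) = -120
C[2][1] = (4)*(-3) + (9)*(8) + (-6)*(0) = 60
= [[-70, 43], [-30, -19], [-120, 60]]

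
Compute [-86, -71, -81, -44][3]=-44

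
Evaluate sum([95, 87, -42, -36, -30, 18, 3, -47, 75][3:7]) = slice → [-36, -30, 18, 3]
(-36) + (-30) + 18 + 3
= -45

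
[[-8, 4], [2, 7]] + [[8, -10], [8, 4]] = [[0, -6], [10, 11]]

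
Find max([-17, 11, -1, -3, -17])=11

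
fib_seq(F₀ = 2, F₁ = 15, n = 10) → F_2 = F_1 + F_0 = 17
F_3 = F_2 + F_1 = 32
F_4 = F_3 + F_2 = 49
...
= [2, 15, 17, 32, 49, 81, 130, 211, 341, 552]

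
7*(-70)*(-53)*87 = 2259390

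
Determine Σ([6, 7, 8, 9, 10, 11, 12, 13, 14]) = 90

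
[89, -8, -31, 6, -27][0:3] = [89, -8, -31]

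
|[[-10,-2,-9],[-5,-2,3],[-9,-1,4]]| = (1)*(-10)*det([[-2, 3], [-1, 4]]) + (-1)*(-2)*det([[-5, 3], [-9, 4]]) + (1)*(-9)*det([[-5, -2], [-9, -1]])
= 50 + 14 + 117
= 181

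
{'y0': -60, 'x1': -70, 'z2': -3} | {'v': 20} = {'y0': -60, 'x1': -70, 'z2': -3, 'v': 20}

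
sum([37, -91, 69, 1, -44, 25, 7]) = 37 + (-91) + 69 + 1 + (-44) + 25 + 7
= 4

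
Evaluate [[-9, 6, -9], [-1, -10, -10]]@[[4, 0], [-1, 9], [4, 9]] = C[0][0] = (-9)*(4) + (6)*(-1) + (-9)*(4) = -78
C[0][1] = (-9)*(0) + (6)*(9) + (-9)*(9) = -27
C[1][0] = (-1)*(4) + (-10)*(-1) + (-10)*(4) = -34
C[1][1] = (-1)*(0) + (-10)*(9) + (-10)*(9) = -180
= [[-78, -27], [-34, -180]]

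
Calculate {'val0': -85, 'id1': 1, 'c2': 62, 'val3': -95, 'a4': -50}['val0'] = -85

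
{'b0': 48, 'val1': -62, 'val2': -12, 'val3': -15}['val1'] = -62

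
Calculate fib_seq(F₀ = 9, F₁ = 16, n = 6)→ [9, 16, 25, 41, 66, 107]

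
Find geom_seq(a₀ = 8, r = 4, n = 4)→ a_0 = 8*4^0 = 8
a_1 = 8*4^1 = 32
a_2 = 8*4^2 = 128
...
= [8, 32, 128, 512]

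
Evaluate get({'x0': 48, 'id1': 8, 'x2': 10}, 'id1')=8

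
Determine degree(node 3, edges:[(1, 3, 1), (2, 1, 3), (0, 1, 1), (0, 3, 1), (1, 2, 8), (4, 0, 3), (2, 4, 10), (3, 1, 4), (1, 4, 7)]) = 3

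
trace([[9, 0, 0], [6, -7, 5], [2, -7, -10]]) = -8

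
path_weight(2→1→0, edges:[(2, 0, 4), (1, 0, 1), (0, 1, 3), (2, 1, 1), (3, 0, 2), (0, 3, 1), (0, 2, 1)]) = 2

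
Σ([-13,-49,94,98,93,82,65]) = (-13) + (-49) + 94 + 98 + 93 + 82 + 65
= 370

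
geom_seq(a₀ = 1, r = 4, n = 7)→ a_0 = 1*4^0 = 1
a_1 = 1*4^1 = 4
a_2 = 1*4^2 = 16
...
= [1, 4, 16, 64, 256, 1024, 4096]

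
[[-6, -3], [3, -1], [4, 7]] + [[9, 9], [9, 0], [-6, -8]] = [[3, 6], [12, -1], [-2, -1]]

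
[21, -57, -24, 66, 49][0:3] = [21, -57, -24]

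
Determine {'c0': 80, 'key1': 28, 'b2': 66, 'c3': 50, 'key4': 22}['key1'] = 28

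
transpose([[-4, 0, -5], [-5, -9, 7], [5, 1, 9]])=[[-4, -5, 5], [0, -9, 1], [-5, 7, 9]]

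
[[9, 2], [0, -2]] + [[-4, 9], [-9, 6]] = [[5, 11], [-9, 4]]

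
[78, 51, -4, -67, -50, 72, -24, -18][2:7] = [-4, -67, -50, 72, -24]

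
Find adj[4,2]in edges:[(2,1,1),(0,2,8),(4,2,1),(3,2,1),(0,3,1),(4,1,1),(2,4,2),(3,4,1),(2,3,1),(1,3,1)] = 1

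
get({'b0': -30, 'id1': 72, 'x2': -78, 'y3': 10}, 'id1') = 72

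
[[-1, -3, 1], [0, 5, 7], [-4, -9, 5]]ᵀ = [[-1, 0, -4], [-3, 5, -9], [1, 7, 5]]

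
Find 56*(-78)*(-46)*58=11653824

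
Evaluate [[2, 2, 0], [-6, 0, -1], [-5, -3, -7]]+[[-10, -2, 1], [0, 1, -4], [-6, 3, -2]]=[[-8, 0, 1], [-6, 1, -5], [-11, 0, -9]]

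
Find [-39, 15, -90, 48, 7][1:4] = [15, -90, 48]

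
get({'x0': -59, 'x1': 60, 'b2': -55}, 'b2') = -55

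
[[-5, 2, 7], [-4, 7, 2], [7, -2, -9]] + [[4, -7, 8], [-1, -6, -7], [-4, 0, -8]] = [[-1, -5, 15], [-5, 1, -5], [3, -2, -17]]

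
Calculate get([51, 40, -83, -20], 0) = 51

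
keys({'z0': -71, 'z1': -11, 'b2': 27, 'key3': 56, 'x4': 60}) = ['z0', 'z1', 'b2', 'key3', 'x4']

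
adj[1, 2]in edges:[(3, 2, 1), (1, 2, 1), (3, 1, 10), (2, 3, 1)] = 1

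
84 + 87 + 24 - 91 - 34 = 70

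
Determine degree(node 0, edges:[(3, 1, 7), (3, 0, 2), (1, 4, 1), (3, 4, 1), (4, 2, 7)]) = 1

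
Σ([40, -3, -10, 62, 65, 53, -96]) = 40 + (-3) + (-10) + 62 + 65 + 53 + (-96)
= 111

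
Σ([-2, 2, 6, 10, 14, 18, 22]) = 70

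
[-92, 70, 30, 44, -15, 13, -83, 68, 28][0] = -92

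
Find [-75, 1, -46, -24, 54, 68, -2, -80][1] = 1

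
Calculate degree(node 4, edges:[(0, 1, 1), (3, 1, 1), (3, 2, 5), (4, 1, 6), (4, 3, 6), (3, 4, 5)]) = incident: (4,1), (4,3), (3,4)
= 3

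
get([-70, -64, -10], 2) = -10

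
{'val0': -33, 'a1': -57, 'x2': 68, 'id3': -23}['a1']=-57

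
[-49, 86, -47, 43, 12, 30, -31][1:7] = [86, -47, 43, 12, 30, -31]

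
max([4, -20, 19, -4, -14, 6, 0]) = 19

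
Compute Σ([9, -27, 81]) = 9 + -27 + 81
= 63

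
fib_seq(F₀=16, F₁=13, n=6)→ F_2 = F_1 + F_0 = 29
F_3 = F_2 + F_1 = 42
F_4 = F_3 + F_2 = 71
...
= [16, 13, 29, 42, 71, 113]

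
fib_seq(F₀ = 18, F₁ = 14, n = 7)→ [18, 14, 32, 46, 78, 124, 202]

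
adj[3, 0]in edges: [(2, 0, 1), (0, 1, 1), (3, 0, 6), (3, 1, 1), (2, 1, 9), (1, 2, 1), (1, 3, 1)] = 6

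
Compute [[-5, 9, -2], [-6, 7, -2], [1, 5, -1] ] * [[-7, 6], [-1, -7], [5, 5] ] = [[16, -103], [25, -95], [-17, -34]]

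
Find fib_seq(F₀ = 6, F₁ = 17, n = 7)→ F_2 = F_1 + F_0 = 23
F_3 = F_2 + F_1 = 40
F_4 = F_3 + F_2 = 63
...
= [6, 17, 23, 40, 63, 103, 166]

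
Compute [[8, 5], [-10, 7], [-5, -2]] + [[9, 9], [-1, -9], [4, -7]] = [[17, 14], [-11, -2], [-1, -9]]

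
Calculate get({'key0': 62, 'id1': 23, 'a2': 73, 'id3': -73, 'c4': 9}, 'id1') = 23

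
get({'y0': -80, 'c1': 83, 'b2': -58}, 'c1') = 83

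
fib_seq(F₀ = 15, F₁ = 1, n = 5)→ [15, 1, 16, 17, 33]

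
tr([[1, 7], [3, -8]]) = diagonal: 1 + (-8)
= -7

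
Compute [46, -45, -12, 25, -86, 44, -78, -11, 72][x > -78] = keep x where x > -78: 46✓, -45✓, -12✓, 25✓, -86✗, 44✓, -78✗, -11✓, 72✓
= [46, -45, -12, 25, 44, -11, 72]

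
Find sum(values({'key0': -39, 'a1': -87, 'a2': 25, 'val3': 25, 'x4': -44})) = -120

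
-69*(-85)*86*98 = 49430220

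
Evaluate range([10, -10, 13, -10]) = 23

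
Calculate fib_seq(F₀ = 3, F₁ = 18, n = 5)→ F_2 = F_1 + F_0 = 21
F_3 = F_2 + F_1 = 39
F_4 = F_3 + F_2 = 60
= [3, 18, 21, 39, 60]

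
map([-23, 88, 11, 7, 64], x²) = [529, 7744, 121, 49, 4096]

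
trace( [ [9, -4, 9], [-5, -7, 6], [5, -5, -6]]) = -4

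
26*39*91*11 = 1015014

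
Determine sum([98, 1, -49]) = 98 + 1 + (-49)
= 50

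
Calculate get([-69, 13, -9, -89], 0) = -69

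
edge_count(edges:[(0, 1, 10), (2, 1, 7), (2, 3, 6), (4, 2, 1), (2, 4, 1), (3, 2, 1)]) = 6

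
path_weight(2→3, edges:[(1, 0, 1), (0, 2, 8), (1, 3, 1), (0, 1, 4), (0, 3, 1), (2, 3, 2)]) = w(2→3)=2
= 2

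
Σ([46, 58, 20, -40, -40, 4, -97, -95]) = -144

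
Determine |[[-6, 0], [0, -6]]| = 36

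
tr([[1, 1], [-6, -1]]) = diagonal: 1 + (-1)
= 0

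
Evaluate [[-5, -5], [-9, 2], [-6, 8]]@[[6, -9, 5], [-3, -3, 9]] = [[-15, 60, -70], [-60, 75, -27], [-60, 30, 42]]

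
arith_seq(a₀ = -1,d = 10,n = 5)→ [-1, 9, 19, 29, 39]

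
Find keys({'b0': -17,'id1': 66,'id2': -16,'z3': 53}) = ['b0', 'id1', 'id2', 'z3']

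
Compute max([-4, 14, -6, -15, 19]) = 19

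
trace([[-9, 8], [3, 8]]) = diagonal: (-9) + 8
= -1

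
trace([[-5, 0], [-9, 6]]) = 1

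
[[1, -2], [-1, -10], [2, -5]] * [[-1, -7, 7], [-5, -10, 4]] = C[0][0] = (1)*(-1) + (-2)*(-5) = 9
C[0][1] = (1)*(-7) + (-2)*(-10) = 13
C[0][2] = (1)*(7) + (-2)*(4) = -1
C[1][0] = (-1)*(-1) + (-10)*(-5) = 51
C[1][1] = (-1)*(-7) + (-10)*(-10) = 107
C[1][2] = (-1)*(7) + (-10)*(4) = -47
... (3 more cells)
= [[9, 13, -1], [51, 107, -47], [23, 36, -6]]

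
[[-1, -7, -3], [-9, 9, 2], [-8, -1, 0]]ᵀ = [[-1, -9, -8], [-7, 9, -1], [-3, 2, 0]]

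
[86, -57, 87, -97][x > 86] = [87]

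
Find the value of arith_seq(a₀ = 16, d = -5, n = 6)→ [16, 11, 6, 1, -4, -9]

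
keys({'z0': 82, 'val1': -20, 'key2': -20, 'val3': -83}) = ['z0', 'val1', 'key2', 'val3']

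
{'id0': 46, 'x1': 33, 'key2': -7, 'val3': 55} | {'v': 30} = {'id0': 46, 'x1': 33, 'key2': -7, 'val3': 55, 'v': 30}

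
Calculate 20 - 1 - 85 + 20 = -46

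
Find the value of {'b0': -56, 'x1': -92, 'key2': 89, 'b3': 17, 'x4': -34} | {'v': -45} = {'b0': -56, 'x1': -92, 'key2': 89, 'b3': 17, 'x4': -34, 'v': -45}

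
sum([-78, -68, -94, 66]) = (-78) + (-68) + (-94) + 66
= -174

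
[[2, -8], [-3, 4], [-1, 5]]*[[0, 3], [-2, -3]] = [[16, 30], [-8, -21], [-10, -18]]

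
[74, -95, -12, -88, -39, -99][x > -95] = [74, -12, -88, -39]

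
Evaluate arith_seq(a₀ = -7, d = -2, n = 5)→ [-7, -9, -11, -13, -15]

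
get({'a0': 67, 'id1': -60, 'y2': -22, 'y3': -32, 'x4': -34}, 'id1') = -60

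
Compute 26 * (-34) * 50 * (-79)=3491800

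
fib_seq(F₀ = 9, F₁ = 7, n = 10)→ F_2 = F_1 + F_0 = 16
F_3 = F_2 + F_1 = 23
F_4 = F_3 + F_2 = 39
...
= [9, 7, 16, 23, 39, 62, 101, 163, 264, 427]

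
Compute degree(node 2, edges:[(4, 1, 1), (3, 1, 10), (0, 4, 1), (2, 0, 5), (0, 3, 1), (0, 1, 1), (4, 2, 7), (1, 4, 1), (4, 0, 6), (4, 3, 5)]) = incident: (2,0), (4,2)
= 2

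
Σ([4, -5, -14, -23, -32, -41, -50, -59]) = 4 + (-5) + (-14) + (-23) + (-32) + (-41) + (-50) + (-59)
= -220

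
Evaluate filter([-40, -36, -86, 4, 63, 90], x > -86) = keep x where x > -86: -40✓, -36✓, -86✗, 4✓, 63✓, 90✓
= [-40, -36, 4, 63, 90]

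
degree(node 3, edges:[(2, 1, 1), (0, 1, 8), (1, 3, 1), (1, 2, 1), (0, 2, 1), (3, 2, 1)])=2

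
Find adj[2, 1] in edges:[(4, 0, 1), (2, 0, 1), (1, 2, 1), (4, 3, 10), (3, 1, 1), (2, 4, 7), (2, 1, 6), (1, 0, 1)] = 6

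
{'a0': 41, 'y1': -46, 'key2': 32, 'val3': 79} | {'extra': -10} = {'a0': 41, 'y1': -46, 'key2': 32, 'val3': 79, 'extra': -10}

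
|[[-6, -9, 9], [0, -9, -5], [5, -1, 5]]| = 930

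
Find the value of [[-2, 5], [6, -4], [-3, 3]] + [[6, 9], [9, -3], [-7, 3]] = [[4, 14], [15, -7], [-10, 6]]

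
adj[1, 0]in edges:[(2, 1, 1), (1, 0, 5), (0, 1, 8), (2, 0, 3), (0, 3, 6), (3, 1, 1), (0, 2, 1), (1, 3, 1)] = 5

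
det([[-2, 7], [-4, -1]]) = (-2)*(-1) - (7)*(-4)
= 30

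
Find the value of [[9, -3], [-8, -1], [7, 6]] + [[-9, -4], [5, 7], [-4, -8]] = [[0, -7], [-3, 6], [3, -2]]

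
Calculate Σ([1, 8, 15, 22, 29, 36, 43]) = 1 + 8 + 15 + 22 + 29 + 36 + 43
= 154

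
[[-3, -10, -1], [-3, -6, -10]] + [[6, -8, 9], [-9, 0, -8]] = [[3, -18, 8], [-12, -6, -18]]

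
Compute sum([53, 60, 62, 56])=231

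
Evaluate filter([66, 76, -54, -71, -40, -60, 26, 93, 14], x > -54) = [66, 76, -40, 26, 93, 14]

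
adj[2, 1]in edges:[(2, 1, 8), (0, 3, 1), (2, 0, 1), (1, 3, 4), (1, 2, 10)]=8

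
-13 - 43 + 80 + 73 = 97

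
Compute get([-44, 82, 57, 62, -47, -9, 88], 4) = -47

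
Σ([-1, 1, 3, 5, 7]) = 15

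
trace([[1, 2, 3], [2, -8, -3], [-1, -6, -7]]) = -14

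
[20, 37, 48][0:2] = [20, 37]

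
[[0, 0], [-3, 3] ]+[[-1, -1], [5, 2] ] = [[-1, -1], [2, 5]]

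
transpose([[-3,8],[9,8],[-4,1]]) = [[-3, 9, -4], [8, 8, 1]]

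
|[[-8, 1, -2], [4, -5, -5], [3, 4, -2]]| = -309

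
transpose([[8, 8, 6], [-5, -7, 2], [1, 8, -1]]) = [[8, -5, 1], [8, -7, 8], [6, 2, -1]]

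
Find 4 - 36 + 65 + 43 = 76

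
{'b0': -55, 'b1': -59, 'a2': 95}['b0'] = -55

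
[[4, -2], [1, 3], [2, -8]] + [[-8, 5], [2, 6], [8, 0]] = [[-4, 3], [3, 9], [10, -8]]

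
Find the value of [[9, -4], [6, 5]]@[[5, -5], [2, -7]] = C[0][0] = (9)*(5) + (-4)*(2) = 37
C[0][1] = (9)*(-5) + (-4)*(-7) = -17
C[1][0] = (6)*(5) + (5)*(2) = 40
C[1][1] = (6)*(-5) + (5)*(-7) = -65
= [[37, -17], [40, -65]]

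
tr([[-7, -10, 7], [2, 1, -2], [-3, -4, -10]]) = diagonal: (-7) + 1 + (-10)
= -16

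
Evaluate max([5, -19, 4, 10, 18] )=18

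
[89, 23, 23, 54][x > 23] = [89, 54]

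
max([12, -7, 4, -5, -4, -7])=12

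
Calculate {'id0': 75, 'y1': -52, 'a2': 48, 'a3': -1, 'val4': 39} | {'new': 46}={'id0': 75, 'y1': -52, 'a2': 48, 'a3': -1, 'val4': 39, 'new': 46}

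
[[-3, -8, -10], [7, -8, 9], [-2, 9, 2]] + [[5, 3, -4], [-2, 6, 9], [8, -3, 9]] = [[2, -5, -14], [5, -2, 18], [6, 6, 11]]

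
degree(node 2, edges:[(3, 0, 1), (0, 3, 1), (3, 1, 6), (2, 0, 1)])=1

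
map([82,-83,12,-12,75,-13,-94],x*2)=[164, -166, 24, -24, 150, -26, -188]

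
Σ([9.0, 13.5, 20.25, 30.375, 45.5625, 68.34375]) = 9.0 + 13.5 + 20.25 + 30.375 + 45.5625 + 68.34375
= 187.03125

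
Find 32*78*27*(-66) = -4447872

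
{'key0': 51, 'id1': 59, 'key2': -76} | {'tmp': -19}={'key0': 51, 'id1': 59, 'key2': -76, 'tmp': -19}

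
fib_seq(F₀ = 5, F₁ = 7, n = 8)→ F_2 = F_1 + F_0 = 12
F_3 = F_2 + F_1 = 19
F_4 = F_3 + F_2 = 31
...
= [5, 7, 12, 19, 31, 50, 81, 131]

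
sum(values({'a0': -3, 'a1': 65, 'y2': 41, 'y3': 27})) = 130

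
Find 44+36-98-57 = -75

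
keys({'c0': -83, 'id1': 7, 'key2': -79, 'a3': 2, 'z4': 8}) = ['c0', 'id1', 'key2', 'a3', 'z4']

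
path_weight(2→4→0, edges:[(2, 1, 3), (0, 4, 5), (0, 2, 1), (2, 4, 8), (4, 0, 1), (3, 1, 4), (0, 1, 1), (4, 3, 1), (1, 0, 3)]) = 9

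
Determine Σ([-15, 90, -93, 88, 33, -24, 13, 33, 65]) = (-15) + 90 + (-93) + 88 + 33 + (-24) + 13 + 33 + 65
= 190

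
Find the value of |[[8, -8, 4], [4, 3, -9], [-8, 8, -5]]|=-56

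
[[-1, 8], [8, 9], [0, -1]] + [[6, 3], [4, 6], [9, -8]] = [[5, 11], [12, 15], [9, -9]]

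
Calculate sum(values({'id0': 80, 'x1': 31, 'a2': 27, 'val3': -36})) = 80 + 31 + 27 + (-36)
= 102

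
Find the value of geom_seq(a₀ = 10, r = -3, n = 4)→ [10, -30, 90, -270]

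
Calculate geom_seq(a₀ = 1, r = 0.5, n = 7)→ [1.0, 0.5, 0.25, 0.125, 0.0625, 0.03125, 0.015625]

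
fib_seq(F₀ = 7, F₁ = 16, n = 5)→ F_2 = F_1 + F_0 = 23
F_3 = F_2 + F_1 = 39
F_4 = F_3 + F_2 = 62
= [7, 16, 23, 39, 62]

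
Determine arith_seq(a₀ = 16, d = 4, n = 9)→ a_0 = 16 + 0*4 = 16
a_1 = 16 + 1*4 = 20
a_2 = 16 + 2*4 = 24
...
= [16, 20, 24, 28, 32, 36, 40, 44, 48]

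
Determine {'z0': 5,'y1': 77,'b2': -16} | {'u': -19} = {'z0': 5, 'y1': 77, 'b2': -16, 'u': -19}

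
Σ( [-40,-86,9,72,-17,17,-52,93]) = (-40) + (-86) + 9 + 72 + (-17) + 17 + (-52) + 93
= -4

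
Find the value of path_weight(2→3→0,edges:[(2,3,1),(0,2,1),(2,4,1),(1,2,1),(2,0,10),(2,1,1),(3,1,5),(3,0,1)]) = 2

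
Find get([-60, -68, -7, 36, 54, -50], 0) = -60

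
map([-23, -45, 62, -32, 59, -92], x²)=(-23)²=529, (-45)²=2025, (62)²=3844, (-32)²=1024, (59)²=3481, (-92)²=8464
= [529, 2025, 3844, 1024, 3481, 8464]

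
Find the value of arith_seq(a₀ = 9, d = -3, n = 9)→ [9, 6, 3, 0, -3, -6, -9, -12, -15]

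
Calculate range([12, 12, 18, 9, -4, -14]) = 32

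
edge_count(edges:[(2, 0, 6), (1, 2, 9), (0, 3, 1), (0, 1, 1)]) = 4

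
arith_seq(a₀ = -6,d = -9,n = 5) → [-6, -15, -24, -33, -42]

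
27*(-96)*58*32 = -4810752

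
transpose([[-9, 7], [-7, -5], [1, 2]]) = [[-9, -7, 1], [7, -5, 2]]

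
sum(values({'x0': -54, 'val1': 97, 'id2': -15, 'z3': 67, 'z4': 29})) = (-54) + 97 + (-15) + 67 + 29
= 124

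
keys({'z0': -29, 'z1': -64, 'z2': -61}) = ['z0', 'z1', 'z2']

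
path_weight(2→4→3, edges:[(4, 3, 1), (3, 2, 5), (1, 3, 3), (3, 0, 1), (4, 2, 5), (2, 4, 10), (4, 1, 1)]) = 11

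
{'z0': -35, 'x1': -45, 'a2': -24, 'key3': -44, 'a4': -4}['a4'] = -4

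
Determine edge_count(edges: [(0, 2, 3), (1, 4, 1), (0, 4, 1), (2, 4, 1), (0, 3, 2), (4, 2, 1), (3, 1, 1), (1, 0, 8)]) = 8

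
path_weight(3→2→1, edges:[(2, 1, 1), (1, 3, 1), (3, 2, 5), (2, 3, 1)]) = w(3→2)=5 + w(2→1)=1
= 6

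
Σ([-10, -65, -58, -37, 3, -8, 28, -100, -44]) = (-10) + (-65) + (-58) + (-37) + 3 + (-8) + 28 + (-100) + (-44)
= -291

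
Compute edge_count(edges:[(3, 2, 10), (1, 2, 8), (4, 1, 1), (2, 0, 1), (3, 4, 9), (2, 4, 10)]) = 6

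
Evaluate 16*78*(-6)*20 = -149760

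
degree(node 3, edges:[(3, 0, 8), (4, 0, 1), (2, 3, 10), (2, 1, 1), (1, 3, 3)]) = 3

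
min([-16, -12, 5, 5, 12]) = -16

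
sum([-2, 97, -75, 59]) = 79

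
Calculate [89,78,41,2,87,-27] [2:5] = [41, 2, 87]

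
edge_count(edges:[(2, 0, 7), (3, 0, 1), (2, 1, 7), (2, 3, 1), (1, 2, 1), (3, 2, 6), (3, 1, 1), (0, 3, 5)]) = 8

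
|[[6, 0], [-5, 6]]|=(6)*(6) - (0)*(-5)
= 36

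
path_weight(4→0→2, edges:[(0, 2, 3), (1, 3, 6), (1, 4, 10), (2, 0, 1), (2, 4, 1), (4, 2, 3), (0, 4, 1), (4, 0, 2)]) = 5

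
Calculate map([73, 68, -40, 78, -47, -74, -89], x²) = (73)²=5329, (68)²=4624, (-40)²=1600, (78)²=6084, (-47)²=2209, (-74)²=5476, (-89)²=7921
= [5329, 4624, 1600, 6084, 2209, 5476, 7921]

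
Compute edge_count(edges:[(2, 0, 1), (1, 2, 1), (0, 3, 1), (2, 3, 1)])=4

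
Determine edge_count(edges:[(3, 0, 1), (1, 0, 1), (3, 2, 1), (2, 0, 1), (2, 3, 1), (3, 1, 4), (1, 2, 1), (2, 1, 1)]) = 8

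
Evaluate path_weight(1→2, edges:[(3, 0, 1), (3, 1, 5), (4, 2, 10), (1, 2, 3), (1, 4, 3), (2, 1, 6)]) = 3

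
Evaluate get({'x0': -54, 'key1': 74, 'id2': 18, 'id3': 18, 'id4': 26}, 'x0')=-54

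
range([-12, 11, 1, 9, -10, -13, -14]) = 25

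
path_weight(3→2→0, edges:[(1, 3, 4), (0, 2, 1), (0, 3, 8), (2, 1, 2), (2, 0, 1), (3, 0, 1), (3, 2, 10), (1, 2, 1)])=11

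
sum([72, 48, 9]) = 129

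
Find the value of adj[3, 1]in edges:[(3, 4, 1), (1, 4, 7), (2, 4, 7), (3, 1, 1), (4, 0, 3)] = 1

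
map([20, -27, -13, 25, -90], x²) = [400, 729, 169, 625, 8100]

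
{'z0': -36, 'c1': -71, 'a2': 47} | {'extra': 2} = {'z0': -36, 'c1': -71, 'a2': 47, 'extra': 2}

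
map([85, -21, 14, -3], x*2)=[170, -42, 28, -6]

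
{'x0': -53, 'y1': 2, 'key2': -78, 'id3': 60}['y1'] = 2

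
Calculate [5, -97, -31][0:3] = [5, -97, -31]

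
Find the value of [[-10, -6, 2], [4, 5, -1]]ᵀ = [[-10, 4], [-6, 5], [2, -1]]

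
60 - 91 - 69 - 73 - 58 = -231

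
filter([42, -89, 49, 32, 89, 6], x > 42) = [49, 89]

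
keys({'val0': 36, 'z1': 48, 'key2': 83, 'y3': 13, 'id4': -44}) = ['val0', 'z1', 'key2', 'y3', 'id4']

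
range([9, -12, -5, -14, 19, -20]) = 39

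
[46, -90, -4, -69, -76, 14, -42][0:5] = [46, -90, -4, -69, -76]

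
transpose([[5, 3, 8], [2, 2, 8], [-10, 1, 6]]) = [[5, 2, -10], [3, 2, 1], [8, 8, 6]]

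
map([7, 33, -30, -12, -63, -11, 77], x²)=[49, 1089, 900, 144, 3969, 121, 5929]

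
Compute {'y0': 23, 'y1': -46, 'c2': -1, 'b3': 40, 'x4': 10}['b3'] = 40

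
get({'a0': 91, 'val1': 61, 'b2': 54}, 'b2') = 54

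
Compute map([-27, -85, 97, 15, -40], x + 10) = -27+10=-17, -85+10=-75, 97+10=107, 15+10=25, -40+10=-30
= [-17, -75, 107, 25, -30]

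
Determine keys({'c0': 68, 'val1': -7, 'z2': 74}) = ['c0', 'val1', 'z2']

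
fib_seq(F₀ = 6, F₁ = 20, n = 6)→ [6, 20, 26, 46, 72, 118]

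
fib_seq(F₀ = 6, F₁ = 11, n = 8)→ F_2 = F_1 + F_0 = 17
F_3 = F_2 + F_1 = 28
F_4 = F_3 + F_2 = 45
...
= [6, 11, 17, 28, 45, 73, 118, 191]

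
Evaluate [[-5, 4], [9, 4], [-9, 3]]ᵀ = [[-5, 9, -9], [4, 4, 3]]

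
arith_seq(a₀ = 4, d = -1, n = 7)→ a_0 = 4 + 0*-1 = 4
a_1 = 4 + 1*-1 = 3
a_2 = 4 + 2*-1 = 2
...
= [4, 3, 2, 1, 0, -1, -2]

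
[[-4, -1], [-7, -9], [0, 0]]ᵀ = [[-4, -7, 0], [-1, -9, 0]]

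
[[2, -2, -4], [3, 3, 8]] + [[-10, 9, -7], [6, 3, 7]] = [[-8, 7, -11], [9, 6, 15]]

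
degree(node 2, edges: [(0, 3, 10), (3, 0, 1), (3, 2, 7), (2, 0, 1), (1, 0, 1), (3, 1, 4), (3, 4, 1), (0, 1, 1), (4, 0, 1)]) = incident: (3,2), (2,0)
= 2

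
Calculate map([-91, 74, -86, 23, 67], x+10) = [-81, 84, -76, 33, 77]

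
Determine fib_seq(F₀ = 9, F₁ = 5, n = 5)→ F_2 = F_1 + F_0 = 14
F_3 = F_2 + F_1 = 19
F_4 = F_3 + F_2 = 33
= [9, 5, 14, 19, 33]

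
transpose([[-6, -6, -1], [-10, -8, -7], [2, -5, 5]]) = [[-6, -10, 2], [-6, -8, -5], [-1, -7, 5]]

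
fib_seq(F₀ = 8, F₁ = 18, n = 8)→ F_2 = F_1 + F_0 = 26
F_3 = F_2 + F_1 = 44
F_4 = F_3 + F_2 = 70
...
= [8, 18, 26, 44, 70, 114, 184, 298]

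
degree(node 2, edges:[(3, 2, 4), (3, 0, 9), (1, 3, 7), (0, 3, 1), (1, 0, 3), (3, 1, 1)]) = 1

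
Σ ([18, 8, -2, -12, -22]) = 18 + 8 + (-2) + (-12) + (-22)
= -10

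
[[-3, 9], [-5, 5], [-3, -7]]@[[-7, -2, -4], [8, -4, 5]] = C[0][0] = (-3)*(-7) + (9)*(8) = 93
C[0][1] = (-3)*(-2) + (9)*(-4) = -30
C[0][2] = (-3)*(-4) + (9)*(5) = 57
C[1][0] = (-5)*(-7) + (5)*(8) = 75
C[1][1] = (-5)*(-2) + (5)*(-4) = -10
C[1][2] = (-5)*(-4) + (5)*(5) = 45
... (3 more cells)
= [[93, -30, 57], [75, -10, 45], [-35, 34, -23]]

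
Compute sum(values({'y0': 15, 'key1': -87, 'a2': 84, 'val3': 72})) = 84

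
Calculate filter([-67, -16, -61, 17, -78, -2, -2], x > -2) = keep x where x > -2: -67✗, -16✗, -61✗, 17✓, -78✗, -2✗, -2✗
= [17]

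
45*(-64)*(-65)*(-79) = -14788800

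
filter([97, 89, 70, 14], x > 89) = [97]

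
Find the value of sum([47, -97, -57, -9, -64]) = -180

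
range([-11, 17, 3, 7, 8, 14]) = 28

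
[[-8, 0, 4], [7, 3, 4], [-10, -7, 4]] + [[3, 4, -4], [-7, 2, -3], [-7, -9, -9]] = [[-5, 4, 0], [0, 5, 1], [-17, -16, -5]]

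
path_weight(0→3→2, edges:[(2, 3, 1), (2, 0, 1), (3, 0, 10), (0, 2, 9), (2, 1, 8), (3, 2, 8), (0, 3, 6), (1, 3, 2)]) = w(0→3)=6 + w(3→2)=8
= 14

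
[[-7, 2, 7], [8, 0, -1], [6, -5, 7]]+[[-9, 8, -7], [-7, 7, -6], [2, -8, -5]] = [[-16, 10, 0], [1, 7, -7], [8, -13, 2]]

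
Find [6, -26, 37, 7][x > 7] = keep x where x > 7: 6✗, -26✗, 37✓, 7✗
= [37]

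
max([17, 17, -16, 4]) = 17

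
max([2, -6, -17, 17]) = 17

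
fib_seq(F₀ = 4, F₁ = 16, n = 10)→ F_2 = F_1 + F_0 = 20
F_3 = F_2 + F_1 = 36
F_4 = F_3 + F_2 = 56
...
= [4, 16, 20, 36, 56, 92, 148, 240, 388, 628]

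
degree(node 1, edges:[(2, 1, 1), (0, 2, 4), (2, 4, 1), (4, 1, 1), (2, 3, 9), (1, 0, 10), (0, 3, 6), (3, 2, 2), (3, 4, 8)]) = incident: (2,1), (4,1), (1,0)
= 3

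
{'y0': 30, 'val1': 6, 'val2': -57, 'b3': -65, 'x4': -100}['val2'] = -57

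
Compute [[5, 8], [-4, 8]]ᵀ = [[5, -4], [8, 8]]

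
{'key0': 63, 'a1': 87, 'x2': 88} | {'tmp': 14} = {'key0': 63, 'a1': 87, 'x2': 88, 'tmp': 14}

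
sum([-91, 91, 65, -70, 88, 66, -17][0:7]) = slice → [-91, 91, 65, -70, 88, 66, -17]
(-91) + 91 + 65 + (-70) + 88 + 66 + (-17)
= 132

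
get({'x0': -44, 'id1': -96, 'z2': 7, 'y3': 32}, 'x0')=-44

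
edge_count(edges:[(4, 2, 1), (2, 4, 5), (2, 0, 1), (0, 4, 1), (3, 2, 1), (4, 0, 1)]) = 6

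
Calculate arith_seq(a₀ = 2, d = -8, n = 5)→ [2, -6, -14, -22, -30]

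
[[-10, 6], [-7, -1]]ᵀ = [[-10, -7], [6, -1]]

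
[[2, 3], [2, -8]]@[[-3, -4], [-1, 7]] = C[0][0] = (2)*(-3) + (3)*(-1) = -9
C[0][1] = (2)*(-4) + (3)*(7) = 13
C[1][0] = (2)*(-3) + (-8)*(-1) = 2
C[1][1] = (2)*(-4) + (-8)*(7) = -64
= [[-9, 13], [2, -64]]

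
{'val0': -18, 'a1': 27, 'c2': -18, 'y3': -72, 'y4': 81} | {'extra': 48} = {'val0': -18, 'a1': 27, 'c2': -18, 'y3': -72, 'y4': 81, 'extra': 48}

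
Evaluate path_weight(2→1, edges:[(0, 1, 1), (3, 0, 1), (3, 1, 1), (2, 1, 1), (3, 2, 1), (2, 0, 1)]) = 1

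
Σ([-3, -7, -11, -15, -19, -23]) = -78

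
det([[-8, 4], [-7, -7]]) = 84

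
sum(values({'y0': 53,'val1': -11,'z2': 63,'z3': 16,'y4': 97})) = 53 + (-11) + 63 + 16 + 97
= 218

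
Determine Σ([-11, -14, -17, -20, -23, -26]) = (-11) + (-14) + (-17) + (-20) + (-23) + (-26)
= -111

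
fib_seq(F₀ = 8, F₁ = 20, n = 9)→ [8, 20, 28, 48, 76, 124, 200, 324, 524]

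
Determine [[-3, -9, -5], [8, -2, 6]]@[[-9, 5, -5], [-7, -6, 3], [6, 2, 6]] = [[60, 29, -42], [-22, 64, -10]]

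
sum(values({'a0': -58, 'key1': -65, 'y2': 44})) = -79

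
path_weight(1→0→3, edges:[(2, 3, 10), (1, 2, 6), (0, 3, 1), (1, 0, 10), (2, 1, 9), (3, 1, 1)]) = w(1→0)=10 + w(0→3)=1
= 11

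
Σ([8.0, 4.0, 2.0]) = 8.0 + 4.0 + 2.0
= 14.0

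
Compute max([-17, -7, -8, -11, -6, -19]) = -6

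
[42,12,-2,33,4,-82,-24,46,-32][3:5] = [33, 4]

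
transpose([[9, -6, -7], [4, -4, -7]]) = [[9, 4], [-6, -4], [-7, -7]]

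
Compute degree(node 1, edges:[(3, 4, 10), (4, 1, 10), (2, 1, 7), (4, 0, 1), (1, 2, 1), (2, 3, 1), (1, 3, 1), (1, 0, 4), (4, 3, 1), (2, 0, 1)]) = 5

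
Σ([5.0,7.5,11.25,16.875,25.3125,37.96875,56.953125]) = 5.0 + 7.5 + 11.25 + 16.875 + 25.3125 + 37.96875 + 56.953125
= 160.859375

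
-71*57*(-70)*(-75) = -21246750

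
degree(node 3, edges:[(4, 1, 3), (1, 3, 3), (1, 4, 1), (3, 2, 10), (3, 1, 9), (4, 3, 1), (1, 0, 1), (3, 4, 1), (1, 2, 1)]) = 5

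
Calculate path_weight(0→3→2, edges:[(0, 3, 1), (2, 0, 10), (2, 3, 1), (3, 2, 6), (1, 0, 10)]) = w(0→3)=1 + w(3→2)=6
= 7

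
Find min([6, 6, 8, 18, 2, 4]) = 2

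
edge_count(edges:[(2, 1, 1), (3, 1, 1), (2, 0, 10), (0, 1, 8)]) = 4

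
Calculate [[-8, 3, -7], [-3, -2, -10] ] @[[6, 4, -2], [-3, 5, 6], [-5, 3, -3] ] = C[0][0] = (-8)*(6) + (3)*(-3) + (-7)*(-5) = -22
C[0][1] = (-8)*(4) + (3)*(5) + (-7)*(3) = -38
C[0][2] = (-8)*(-2) + (3)*(6) + (-7)*(-3) = 55
C[1][0] = (-3)*(6) + (-2)*(-3) + (-10)*(-5) = 38
C[1][1] = (-3)*(4) + (-2)*(5) + (-10)*(3) = -52
C[1][2] = (-3)*(-2) + (-2)*(6) + (-10)*(-3) = 24
= [[-22, -38, 55], [38, -52, 24]]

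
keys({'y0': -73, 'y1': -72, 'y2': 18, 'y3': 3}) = ['y0', 'y1', 'y2', 'y3']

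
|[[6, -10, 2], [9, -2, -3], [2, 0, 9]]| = (1)*(6)*det([[-2, -3], [0, 9]]) + (-1)*(-10)*det([[9, -3], [2, 9]]) + (1)*(2)*det([[9, -2], [2, 0]])
= -108 + 870 + 8
= 770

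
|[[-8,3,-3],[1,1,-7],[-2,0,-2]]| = (1)*(-8)*det([[1, -7], [0, -2]]) + (-1)*(3)*det([[1, -7], [-2, -2]]) + (1)*(-3)*det([[1, 1], [-2, 0]])
= 16 + 48 + -6
= 58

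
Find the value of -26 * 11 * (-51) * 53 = 773058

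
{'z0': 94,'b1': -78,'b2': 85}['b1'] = -78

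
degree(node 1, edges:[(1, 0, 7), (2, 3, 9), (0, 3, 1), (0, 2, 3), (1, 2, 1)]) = incident: (1,0), (1,2)
= 2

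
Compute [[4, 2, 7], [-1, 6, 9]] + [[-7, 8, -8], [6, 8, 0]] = [[-3, 10, -1], [5, 14, 9]]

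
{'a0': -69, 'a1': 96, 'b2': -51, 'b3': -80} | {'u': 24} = {'a0': -69, 'a1': 96, 'b2': -51, 'b3': -80, 'u': 24}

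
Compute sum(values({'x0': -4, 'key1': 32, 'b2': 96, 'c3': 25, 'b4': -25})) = 124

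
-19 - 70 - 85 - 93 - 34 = -301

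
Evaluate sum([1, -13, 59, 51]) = 1 + (-13) + 59 + 51
= 98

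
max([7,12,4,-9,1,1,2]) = 12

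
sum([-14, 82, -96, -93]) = (-14) + 82 + (-96) + (-93)
= -121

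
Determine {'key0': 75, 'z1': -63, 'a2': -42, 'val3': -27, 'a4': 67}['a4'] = 67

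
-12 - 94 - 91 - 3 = -200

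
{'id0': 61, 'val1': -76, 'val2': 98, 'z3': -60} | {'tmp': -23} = {'id0': 61, 'val1': -76, 'val2': 98, 'z3': -60, 'tmp': -23}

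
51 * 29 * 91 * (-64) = -8613696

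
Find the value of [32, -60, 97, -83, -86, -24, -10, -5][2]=97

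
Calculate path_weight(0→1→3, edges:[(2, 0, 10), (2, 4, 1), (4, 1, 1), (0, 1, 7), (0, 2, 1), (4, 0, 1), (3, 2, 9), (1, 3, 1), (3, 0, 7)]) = w(0→1)=7 + w(1→3)=1
= 8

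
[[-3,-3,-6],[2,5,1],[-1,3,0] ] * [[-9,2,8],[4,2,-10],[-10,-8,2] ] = C[0][0] = (-3)*(-9) + (-3)*(4) + (-6)*(-10) = 75
C[0][1] = (-3)*(2) + (-3)*(2) + (-6)*(-8) = 36
C[0][2] = (-3)*(8) + (-3)*(-10) + (-6)*(2) = -6
C[1][0] = (2)*(-9) + (5)*(4) + (1)*(-10) = -8
C[1][1] = (2)*(2) + (5)*(2) + (1)*(-8) = 6
C[1][2] = (2)*(8) + (5)*(-10) + (1)*(2) = -32
... (3 more cells)
= [[75, 36, -6], [-8, 6, -32], [21, 4, -38]]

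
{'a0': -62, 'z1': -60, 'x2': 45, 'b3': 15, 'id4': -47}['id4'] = -47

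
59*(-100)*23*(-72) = 9770400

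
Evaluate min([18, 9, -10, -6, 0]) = -10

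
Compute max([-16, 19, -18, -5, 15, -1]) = 19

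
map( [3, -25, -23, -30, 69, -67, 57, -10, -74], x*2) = 3*2=6, -25*2=-50, -23*2=-46, -30*2=-60, 69*2=138, -67*2=-134, 57*2=114, -10*2=-20, -74*2=-148
= [6, -50, -46, -60, 138, -134, 114, -20, -148]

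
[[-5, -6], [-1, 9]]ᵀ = [[-5, -1], [-6, 9]]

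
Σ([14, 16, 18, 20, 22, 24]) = 14 + 16 + 18 + 20 + 22 + 24
= 114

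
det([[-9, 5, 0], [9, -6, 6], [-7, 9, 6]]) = (1)*(-9)*det([[-6, 6], [9, 6]]) + (-1)*(5)*det([[9, 6], [-7, 6]]) + (1)*(0)*det([[9, -6], [-7, 9]])
= 810 + -480 + 0
= 330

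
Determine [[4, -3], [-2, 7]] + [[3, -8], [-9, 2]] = [[7, -11], [-11, 9]]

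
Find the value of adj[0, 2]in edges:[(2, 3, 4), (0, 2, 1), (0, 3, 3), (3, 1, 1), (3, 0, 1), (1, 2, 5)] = 1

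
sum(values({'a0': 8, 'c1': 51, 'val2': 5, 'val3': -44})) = 20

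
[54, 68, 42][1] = 68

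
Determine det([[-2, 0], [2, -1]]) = 2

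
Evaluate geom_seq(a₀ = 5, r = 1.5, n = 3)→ [5.0, 7.5, 11.25]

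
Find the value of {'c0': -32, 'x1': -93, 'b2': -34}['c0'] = -32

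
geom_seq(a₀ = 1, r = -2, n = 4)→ a_0 = 1*(-2)^0 = 1
a_1 = 1*(-2)^1 = -2
a_2 = 1*(-2)^2 = 4
...
= [1, -2, 4, -8]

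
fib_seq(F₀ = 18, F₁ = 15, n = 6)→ [18, 15, 33, 48, 81, 129]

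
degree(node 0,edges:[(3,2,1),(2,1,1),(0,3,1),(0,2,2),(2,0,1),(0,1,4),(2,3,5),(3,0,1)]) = 5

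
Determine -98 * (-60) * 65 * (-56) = -21403200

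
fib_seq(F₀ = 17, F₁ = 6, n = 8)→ [17, 6, 23, 29, 52, 81, 133, 214]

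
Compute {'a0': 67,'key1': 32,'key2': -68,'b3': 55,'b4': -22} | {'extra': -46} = {'a0': 67, 'key1': 32, 'key2': -68, 'b3': 55, 'b4': -22, 'extra': -46}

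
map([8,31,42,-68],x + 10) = 8+10=18, 31+10=41, 42+10=52, -68+10=-58
= [18, 41, 52, -58]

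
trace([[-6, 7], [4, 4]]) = -2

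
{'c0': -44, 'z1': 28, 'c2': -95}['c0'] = -44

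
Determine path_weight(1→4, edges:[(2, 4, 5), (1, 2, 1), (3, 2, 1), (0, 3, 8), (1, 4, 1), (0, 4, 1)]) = w(1→4)=1
= 1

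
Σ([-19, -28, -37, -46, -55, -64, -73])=(-19) + (-28) + (-37) + (-46) + (-55) + (-64) + (-73)
= -322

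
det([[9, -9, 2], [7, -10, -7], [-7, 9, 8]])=-104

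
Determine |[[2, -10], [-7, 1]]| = -68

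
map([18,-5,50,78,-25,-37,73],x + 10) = 18+10=28, -5+10=5, 50+10=60, 78+10=88, -25+10=-15, -37+10=-27, 73+10=83
= [28, 5, 60, 88, -15, -27, 83]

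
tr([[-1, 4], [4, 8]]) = 7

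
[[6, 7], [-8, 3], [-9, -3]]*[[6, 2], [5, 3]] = C[0][0] = (6)*(6) + (7)*(5) = 71
C[0][1] = (6)*(2) + (7)*(3) = 33
C[1][0] = (-8)*(6) + (3)*(5) = -33
C[1][1] = (-8)*(2) + (3)*(3) = -7
C[2][0] = (-9)*(6) + (-3)*(5) = -69
C[2][1] = (-9)*(2) + (-3)*(3) = -27
= [[71, 33], [-33, -7], [-69, -27]]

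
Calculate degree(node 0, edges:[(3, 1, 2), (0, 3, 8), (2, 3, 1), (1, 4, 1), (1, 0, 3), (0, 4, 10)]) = 3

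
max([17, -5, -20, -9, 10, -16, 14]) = 17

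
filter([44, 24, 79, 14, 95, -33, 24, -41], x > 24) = [44, 79, 95]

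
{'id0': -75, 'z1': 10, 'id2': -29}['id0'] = -75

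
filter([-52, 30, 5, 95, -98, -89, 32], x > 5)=keep x where x > 5: -52✗, 30✓, 5✗, 95✓, -98✗, -89✗, 32✓
= [30, 95, 32]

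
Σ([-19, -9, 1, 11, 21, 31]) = (-19) + (-9) + 1 + 11 + 21 + 31
= 36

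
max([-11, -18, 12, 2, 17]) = 17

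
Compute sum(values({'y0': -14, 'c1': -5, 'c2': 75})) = (-14) + (-5) + 75
= 56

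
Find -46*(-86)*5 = 19780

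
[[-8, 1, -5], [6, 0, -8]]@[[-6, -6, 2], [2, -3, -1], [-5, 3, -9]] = [[75, 30, 28], [4, -60, 84]]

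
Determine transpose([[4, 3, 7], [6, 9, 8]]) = [[4, 6], [3, 9], [7, 8]]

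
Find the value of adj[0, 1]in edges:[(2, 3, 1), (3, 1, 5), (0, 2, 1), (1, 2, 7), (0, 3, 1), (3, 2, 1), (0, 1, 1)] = 1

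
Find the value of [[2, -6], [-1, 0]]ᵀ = [[2, -1], [-6, 0]]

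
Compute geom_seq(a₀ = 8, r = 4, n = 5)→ a_0 = 8*4^0 = 8
a_1 = 8*4^1 = 32
a_2 = 8*4^2 = 128
...
= [8, 32, 128, 512, 2048]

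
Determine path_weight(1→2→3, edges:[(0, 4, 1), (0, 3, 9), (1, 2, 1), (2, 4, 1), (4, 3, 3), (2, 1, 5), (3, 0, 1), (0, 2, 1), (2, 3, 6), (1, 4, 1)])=w(1→2)=1 + w(2→3)=6
= 7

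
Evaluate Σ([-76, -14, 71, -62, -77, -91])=(-76) + (-14) + 71 + (-62) + (-77) + (-91)
= -249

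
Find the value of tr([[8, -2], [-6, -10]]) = -2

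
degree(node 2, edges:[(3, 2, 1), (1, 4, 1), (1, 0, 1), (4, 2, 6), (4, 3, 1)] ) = 2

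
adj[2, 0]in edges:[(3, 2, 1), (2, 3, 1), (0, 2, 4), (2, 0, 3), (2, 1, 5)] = 3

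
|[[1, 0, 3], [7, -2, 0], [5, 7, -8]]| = (1)*(1)*det([[-2, 0], [7, -8]]) + (-1)*(0)*det([[7, 0], [5, -8]]) + (1)*(3)*det([[7, -2], [5, 7]])
= 16 + 0 + 177
= 193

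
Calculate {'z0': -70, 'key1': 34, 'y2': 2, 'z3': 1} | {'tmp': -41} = {'z0': -70, 'key1': 34, 'y2': 2, 'z3': 1, 'tmp': -41}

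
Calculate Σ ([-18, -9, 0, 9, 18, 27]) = (-18) + (-9) + 0 + 9 + 18 + 27
= 27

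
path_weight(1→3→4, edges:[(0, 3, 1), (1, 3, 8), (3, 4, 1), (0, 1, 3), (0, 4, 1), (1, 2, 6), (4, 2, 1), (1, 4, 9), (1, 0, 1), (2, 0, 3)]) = 9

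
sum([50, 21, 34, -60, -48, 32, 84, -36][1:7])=63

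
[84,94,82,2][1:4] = [94, 82, 2]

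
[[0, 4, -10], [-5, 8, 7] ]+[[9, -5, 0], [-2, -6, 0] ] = [[9, -1, -10], [-7, 2, 7]]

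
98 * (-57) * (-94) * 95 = 49882980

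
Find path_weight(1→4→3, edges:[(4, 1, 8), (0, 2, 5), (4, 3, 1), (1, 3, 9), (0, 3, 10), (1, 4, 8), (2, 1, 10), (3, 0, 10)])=9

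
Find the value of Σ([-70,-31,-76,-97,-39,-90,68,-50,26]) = (-70) + (-31) + (-76) + (-97) + (-39) + (-90) + 68 + (-50) + 26
= -359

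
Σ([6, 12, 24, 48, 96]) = 186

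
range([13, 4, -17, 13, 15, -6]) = 32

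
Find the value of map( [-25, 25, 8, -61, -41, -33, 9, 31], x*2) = [-50, 50, 16, -122, -82, -66, 18, 62]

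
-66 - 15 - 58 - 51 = -190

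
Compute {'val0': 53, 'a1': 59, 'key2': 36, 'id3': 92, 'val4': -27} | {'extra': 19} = {'val0': 53, 'a1': 59, 'key2': 36, 'id3': 92, 'val4': -27, 'extra': 19}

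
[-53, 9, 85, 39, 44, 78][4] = 44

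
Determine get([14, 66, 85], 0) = 14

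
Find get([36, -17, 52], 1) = -17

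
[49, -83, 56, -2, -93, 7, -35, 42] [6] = -35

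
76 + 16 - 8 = 84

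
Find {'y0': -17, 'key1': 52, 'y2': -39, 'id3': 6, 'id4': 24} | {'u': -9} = {'y0': -17, 'key1': 52, 'y2': -39, 'id3': 6, 'id4': 24, 'u': -9}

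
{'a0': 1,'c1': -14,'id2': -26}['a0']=1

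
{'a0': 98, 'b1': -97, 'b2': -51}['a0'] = 98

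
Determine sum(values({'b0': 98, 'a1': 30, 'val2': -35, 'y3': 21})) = 98 + 30 + (-35) + 21
= 114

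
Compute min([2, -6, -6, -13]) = -13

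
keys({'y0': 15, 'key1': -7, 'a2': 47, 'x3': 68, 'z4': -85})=['y0', 'key1', 'a2', 'x3', 'z4']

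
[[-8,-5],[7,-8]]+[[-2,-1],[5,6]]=[[-10, -6], [12, -2]]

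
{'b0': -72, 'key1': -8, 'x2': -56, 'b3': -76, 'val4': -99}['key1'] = -8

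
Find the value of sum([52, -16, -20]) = 52 + (-16) + (-20)
= 16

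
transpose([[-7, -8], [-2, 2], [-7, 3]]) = [[-7, -2, -7], [-8, 2, 3]]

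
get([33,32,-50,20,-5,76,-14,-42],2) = -50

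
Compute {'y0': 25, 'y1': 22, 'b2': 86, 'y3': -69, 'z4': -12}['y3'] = -69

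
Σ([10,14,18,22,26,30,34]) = 10 + 14 + 18 + 22 + 26 + 30 + 34
= 154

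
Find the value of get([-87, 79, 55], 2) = 55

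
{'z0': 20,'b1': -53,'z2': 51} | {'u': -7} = {'z0': 20, 'b1': -53, 'z2': 51, 'u': -7}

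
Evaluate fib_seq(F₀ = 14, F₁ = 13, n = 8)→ [14, 13, 27, 40, 67, 107, 174, 281]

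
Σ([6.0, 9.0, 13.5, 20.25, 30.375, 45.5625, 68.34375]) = 6.0 + 9.0 + 13.5 + 20.25 + 30.375 + 45.5625 + 68.34375
= 193.03125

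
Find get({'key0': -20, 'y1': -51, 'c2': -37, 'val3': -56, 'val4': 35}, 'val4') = 35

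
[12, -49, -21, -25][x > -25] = keep x where x > -25: 12✓, -49✗, -21✓, -25✗
= [12, -21]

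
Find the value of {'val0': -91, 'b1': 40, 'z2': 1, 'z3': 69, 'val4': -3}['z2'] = 1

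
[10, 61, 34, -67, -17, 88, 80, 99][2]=34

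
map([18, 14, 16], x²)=(18)²=324, (14)²=196, (16)²=256
= [324, 196, 256]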